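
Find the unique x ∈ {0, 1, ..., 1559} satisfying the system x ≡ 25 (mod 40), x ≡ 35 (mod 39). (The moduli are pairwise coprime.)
x ≡ 425 (mod 1560); the representative in [0, 1560) is 425

The moduli 40, 39 are pairwise coprime, so by the CRT there is a unique solution mod 40·39 = 1560.
Solve by successive substitution. Start with x ≡ 25 (mod 40).
  Combine with x ≡ 35 (mod 39): write x = 25 + 40·t and require 25 + 40·t ≡ 35 (mod 39), i.e. 40·t ≡ 35 − 25 ≡ 10 (mod 39). Since 40^(−1) ≡ 1 (mod 39) (40 ≡ 1 (mod 39)), t ≡ 1·10 ≡ 10 (mod 39). So x ≡ 25 + 40·10 = 425 (mod 1560).
Unique solution in [0, 1560): x = 425.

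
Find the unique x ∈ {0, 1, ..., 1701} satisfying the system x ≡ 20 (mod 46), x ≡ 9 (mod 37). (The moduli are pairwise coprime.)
The moduli 46, 37 are pairwise coprime, so by the CRT there is a unique solution mod 46·37 = 1702.
Solve by successive substitution. Start with x ≡ 20 (mod 46).
  Combine with x ≡ 9 (mod 37): write x = 20 + 46·t and require 20 + 46·t ≡ 9 (mod 37), i.e. 46·t ≡ 9 − 20 ≡ 26 (mod 37). Since 46^(−1) ≡ 33 (mod 37) (46 ≡ 9 (mod 37)), t ≡ 33·26 ≡ 7 (mod 37). So x ≡ 20 + 46·7 = 342 (mod 1702).
Unique solution in [0, 1702): x = 342.

Final answer: x ≡ 342 (mod 1702); the representative in [0, 1702) is 342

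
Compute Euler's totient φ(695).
φ(695) = 552

φ is multiplicative, with φ(p^e) = p^e − p^(e−1). Factorise 695 = 5 · 139. Then
  φ(695) = (5 − 1) · (139 − 1) = 4 · 138 = 552.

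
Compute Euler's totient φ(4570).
φ(4570) = 1824

φ is multiplicative, with φ(p^e) = p^e − p^(e−1). Factorise 4570 = 2 · 5 · 457. Then
  φ(4570) = (2 − 1) · (5 − 1) · (457 − 1) = 1 · 4 · 456 = 1824.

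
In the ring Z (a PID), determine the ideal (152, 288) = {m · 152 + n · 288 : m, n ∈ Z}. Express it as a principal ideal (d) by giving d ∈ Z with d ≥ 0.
(152, 288) = (8); d = 8

In the PID Z, (a, b) is generated by gcd(a, b). Compute gcd(288, 152) with the extended Euclidean algorithm, tracking rows (r, s, t) with s·288 + t·152 = r:
  row A: (288, 1, 0)   [1·288 + 0·152 = 288]
  row B: (152, 0, 1)   [0·288 + 1·152 = 152]
  288 = 1·152 + 136   → row C = row A − 1·row B = (136, 1, −1)   [check: 1·288 − 1·152 = 136]
  152 = 1·136 + 16   → row D = row B − 1·row C = (16, −1, 2)   [check: −1·288 + 2·152 = 16]
  136 = 8·16 + 8   → row E = row C − 8·row D = (8, 9, −17)   [check: 9·288 − 17·152 = 8]
  16 = 2·8 + 0   → remainder 0, stop. gcd = 8 (last nonzero row E).
So gcd(152, 288) = 8, with Bézout identity 9·288 − 17·152 = 8. Containment (⊇): the Bézout identity exhibits 8 as an element of (152, 288), giving (8) ⊆ (152, 288). Containment (⊆): since 8 | 152 and 8 | 288 (152 = 8·19, 288 = 8·36), every Z-linear combination of 152 and 288 is divisible by 8, so (152, 288) ⊆ (8). Therefore (152, 288) = (8), d = 8.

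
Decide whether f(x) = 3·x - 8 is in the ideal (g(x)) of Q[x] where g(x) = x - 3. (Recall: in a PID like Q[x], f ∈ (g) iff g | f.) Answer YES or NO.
In Q[x] the ideal (g) consists of all multiples of g, so f ∈ (g) iff g | f, i.e. iff the remainder of f on division by g is 0. Divide f by g (g is monic, so eliminate the leading term of the running remainder at each step):
  leading term 3·x: subtract (3)·g(x) = 3·x - 9, leaving 1
The remainder r(x) = 1 ≠ 0 (and deg r < deg g), so g ∤ f, i.e. f ∉ (g).

Final answer: NO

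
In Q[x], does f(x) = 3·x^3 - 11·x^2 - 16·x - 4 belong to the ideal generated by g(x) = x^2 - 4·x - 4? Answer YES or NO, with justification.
In Q[x] the ideal (g) consists of all multiples of g, so f ∈ (g) iff g | f, i.e. iff the remainder of f on division by g is 0. Divide f by g (g is monic, so eliminate the leading term of the running remainder at each step):
  leading term 3·x^3: subtract (3·x)·g(x) = 3·x^3 - 12·x^2 - 12·x, leaving x^2 - 4·x - 4
  leading term x^2: subtract (1)·g(x) = x^2 - 4·x - 4, leaving 0
The remainder is 0, so f(x) = g(x) · h(x) with h(x) = 3·x + 1. Hence g | f, i.e. f ∈ (g).

Final answer: YES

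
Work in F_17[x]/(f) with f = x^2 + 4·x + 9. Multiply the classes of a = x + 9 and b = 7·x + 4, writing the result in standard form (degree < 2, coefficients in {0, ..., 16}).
a · b ≡ 5·x + 7 (mod f(x))

Multiply as integer polynomials: a · b = 7·x^2 + 67·x + 36. Reducing coefficients mod 17: a · b ≡ 7·x^2 + 16·x + 2. Now divide by f(x) = x^2 + 4·x + 9 in F_17[x], eliminating the leading term at each step:
  leading term 7·x^2: subtract (7)·f(x) = 7·x^2 + 11·x + 12, leaving 5·x + 7 (coefficients mod 17)
The degree is now < 2, so this is the remainder. Hence a · b ≡ 5·x + 7 in F_17[x]/(f).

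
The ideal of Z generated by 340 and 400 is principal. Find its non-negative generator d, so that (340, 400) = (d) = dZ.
In the PID Z, (a, b) is generated by gcd(a, b). Compute gcd(400, 340) with the extended Euclidean algorithm, tracking rows (r, s, t) with s·400 + t·340 = r:
  row A: (400, 1, 0)   [1·400 + 0·340 = 400]
  row B: (340, 0, 1)   [0·400 + 1·340 = 340]
  400 = 1·340 + 60   → row C = row A − 1·row B = (60, 1, −1)   [check: 1·400 − 1·340 = 60]
  340 = 5·60 + 40   → row D = row B − 5·row C = (40, −5, 6)   [check: −5·400 + 6·340 = 40]
  60 = 1·40 + 20   → row E = row C − 1·row D = (20, 6, −7)   [check: 6·400 − 7·340 = 20]
  40 = 2·20 + 0   → remainder 0, stop. gcd = 20 (last nonzero row E).
So gcd(340, 400) = 20, with Bézout identity 6·400 − 7·340 = 20. Containment (⊇): the Bézout identity exhibits 20 as an element of (340, 400), giving (20) ⊆ (340, 400). Containment (⊆): since 20 | 340 and 20 | 400 (340 = 20·17, 400 = 20·20), every Z-linear combination of 340 and 400 is divisible by 20, so (340, 400) ⊆ (20). Therefore (340, 400) = (20), d = 20.

Final answer: (340, 400) = (20); d = 20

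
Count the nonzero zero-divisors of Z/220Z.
In Z/220Z each nonzero element is either a unit (gcd with 220 is 1) or a zero-divisor (gcd > 1). The number of units is φ(220): factorise 220 = 2^2 · 5 · 11, so φ(220) = (2^2 − 2^1) · (5 − 1) · (11 − 1) = 2 · 4 · 10 = 80. The nonzero elements number 220 − 1 = 219. Hence the nonzero zero-divisors number 219 − 80 = 139.

Final answer: Z/220Z has 139 nonzero zero-divisors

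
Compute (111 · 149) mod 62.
47

Reduce the factors first: 111 ≡ 49, 149 ≡ 25 (mod 62), so 111 · 149 ≡ 49 · 25 (mod 62). 49 · 25 = 1225. Dividing by 62: 1225 = 19·62 + 47. So (111 · 149) mod 62 = 47.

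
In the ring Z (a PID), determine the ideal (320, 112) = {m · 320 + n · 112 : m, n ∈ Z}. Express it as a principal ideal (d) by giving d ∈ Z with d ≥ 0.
In the PID Z, (a, b) is generated by gcd(a, b). Compute gcd(320, 112) with the extended Euclidean algorithm, tracking rows (r, s, t) with s·320 + t·112 = r:
  row A: (320, 1, 0)   [1·320 + 0·112 = 320]
  row B: (112, 0, 1)   [0·320 + 1·112 = 112]
  320 = 2·112 + 96   → row C = row A − 2·row B = (96, 1, −2)   [check: 1·320 − 2·112 = 96]
  112 = 1·96 + 16   → row D = row B − 1·row C = (16, −1, 3)   [check: −1·320 + 3·112 = 16]
  96 = 6·16 + 0   → remainder 0, stop. gcd = 16 (last nonzero row D).
So gcd(320, 112) = 16, with Bézout identity −1·320 + 3·112 = 16. Containment (⊇): the Bézout identity exhibits 16 as an element of (320, 112), giving (16) ⊆ (320, 112). Containment (⊆): since 16 | 320 and 16 | 112 (320 = 16·20, 112 = 16·7), every Z-linear combination of 320 and 112 is divisible by 16, so (320, 112) ⊆ (16). Therefore (320, 112) = (16), d = 16.

Final answer: (320, 112) = (16); d = 16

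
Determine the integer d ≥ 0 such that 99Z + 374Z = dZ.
In the PID Z, (a, b) is generated by gcd(a, b). Compute gcd(374, 99) with the extended Euclidean algorithm, tracking rows (r, s, t) with s·374 + t·99 = r:
  row A: (374, 1, 0)   [1·374 + 0·99 = 374]
  row B: (99, 0, 1)   [0·374 + 1·99 = 99]
  374 = 3·99 + 77   → row C = row A − 3·row B = (77, 1, −3)   [check: 1·374 − 3·99 = 77]
  99 = 1·77 + 22   → row D = row B − 1·row C = (22, −1, 4)   [check: −1·374 + 4·99 = 22]
  77 = 3·22 + 11   → row E = row C − 3·row D = (11, 4, −15)   [check: 4·374 − 15·99 = 11]
  22 = 2·11 + 0   → remainder 0, stop. gcd = 11 (last nonzero row E).
So gcd(99, 374) = 11, with Bézout identity 4·374 − 15·99 = 11. Containment (⊇): the Bézout identity exhibits 11 as an element of (99, 374), giving (11) ⊆ (99, 374). Containment (⊆): since 11 | 99 and 11 | 374 (99 = 11·9, 374 = 11·34), every Z-linear combination of 99 and 374 is divisible by 11, so (99, 374) ⊆ (11). Therefore (99, 374) = (11), d = 11.

Final answer: (99, 374) = (11); d = 11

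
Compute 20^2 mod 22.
Use repeated squaring. Binary(2) = 10. Walk through the bits of the exponent 2 left-to-right: at each bit after the leading one, square the running value, then multiply by 20 if the bit is 1 (always reducing mod 22):
  bit 1 = 1 (leading): start with 20.
  bit 2 = 0: square 20^2 = 400 ≡ 4 (mod 22).
Final value: 20^2 ≡ 4 (mod 22).

Final answer: 4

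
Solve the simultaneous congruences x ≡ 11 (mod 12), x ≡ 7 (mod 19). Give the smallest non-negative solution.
x ≡ 83 (mod 228); the representative in [0, 228) is 83

The moduli 12, 19 are pairwise coprime, so by the CRT there is a unique solution mod 12·19 = 228.
Solve by successive substitution. Start with x ≡ 11 (mod 12).
  Combine with x ≡ 7 (mod 19): write x = 11 + 12·t and require 11 + 12·t ≡ 7 (mod 19), i.e. 12·t ≡ 7 − 11 ≡ 15 (mod 19). Since 12^(−1) ≡ 8 (mod 19), t ≡ 8·15 ≡ 6 (mod 19). So x ≡ 11 + 12·6 = 83 (mod 228).
Unique solution in [0, 228): x = 83.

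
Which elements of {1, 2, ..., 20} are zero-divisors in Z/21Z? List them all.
nonzero zero-divisors of Z/21Z = {3, 6, 7, 9, 12, 14, 15, 18}

An element a ∈ Z/21Z (with a ≠ 0) is a zero-divisor iff gcd(a, 21) > 1 (because a is a unit precisely when gcd(a, n) = 1, and in Z/nZ every nonzero, non-unit element is a zero-divisor). Scan a = 1, ..., 20 and keep those with gcd(a, 21) > 1:
  gcd(3, 21) = 3, gcd(6, 21) = 3, gcd(7, 21) = 7, gcd(9, 21) = 3, gcd(12, 21) = 3, gcd(14, 21) = 7, gcd(15, 21) = 3, gcd(18, 21) = 3.
All other a ∈ {1, ..., 20} have gcd(a, 21) = 1 and are units. So the nonzero zero-divisors are exactly the 8 values of a appearing in this scan.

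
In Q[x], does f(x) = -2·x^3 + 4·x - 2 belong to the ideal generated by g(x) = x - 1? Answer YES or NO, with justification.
YES

In Q[x] the ideal (g) consists of all multiples of g, so f ∈ (g) iff g | f, i.e. iff the remainder of f on division by g is 0. Divide f by g (g is monic, so eliminate the leading term of the running remainder at each step):
  leading term -2·x^3: subtract (-2·x^2)·g(x) = -2·x^3 + 2·x^2, leaving -2·x^2 + 4·x - 2
  leading term -2·x^2: subtract (-2·x)·g(x) = -2·x^2 + 2·x, leaving 2·x - 2
  leading term 2·x: subtract (2)·g(x) = 2·x - 2, leaving 0
The remainder is 0, so f(x) = g(x) · h(x) with h(x) = -2·x^2 - 2·x + 2. Hence g | f, i.e. f ∈ (g).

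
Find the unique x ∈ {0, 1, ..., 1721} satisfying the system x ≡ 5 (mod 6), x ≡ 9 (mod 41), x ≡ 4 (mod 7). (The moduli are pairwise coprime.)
x ≡ 1649 (mod 1722); the representative in [0, 1722) is 1649

The moduli 6, 41, 7 are pairwise coprime, so by the CRT there is a unique solution mod 6·41·7 = 1722.
Solve by successive substitution. Start with x ≡ 5 (mod 6).
  Combine with x ≡ 9 (mod 41): write x = 5 + 6·t and require 5 + 6·t ≡ 9 (mod 41), i.e. 6·t ≡ 9 − 5 ≡ 4 (mod 41). Since 6^(−1) ≡ 7 (mod 41), t ≡ 7·4 ≡ 28 (mod 41). So x ≡ 5 + 6·28 = 173 (mod 246).
  Combine with x ≡ 4 (mod 7): write x = 173 + 246·t and require 173 + 246·t ≡ 4 (mod 7), i.e. 246·t ≡ 4 − 173 ≡ 6 (mod 7). Since 246^(−1) ≡ 1 (mod 7) (246 ≡ 1 (mod 7)), t ≡ 1·6 ≡ 6 (mod 7). So x ≡ 173 + 246·6 = 1649 (mod 1722).
Unique solution in [0, 1722): x = 1649.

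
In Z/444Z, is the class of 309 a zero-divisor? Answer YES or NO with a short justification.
YES

gcd(309, 444) = 3 > 1, so 309 is not a unit in Z/444Z. In Z/nZ every nonzero non-unit is a zero-divisor: explicitly, take b = 444/gcd = 148 ≠ 0 (mod 444); then 309·148 = 45732 = 103·444, i.e. 309·148 ≡ 0 (mod 444). So 309 is a zero-divisor.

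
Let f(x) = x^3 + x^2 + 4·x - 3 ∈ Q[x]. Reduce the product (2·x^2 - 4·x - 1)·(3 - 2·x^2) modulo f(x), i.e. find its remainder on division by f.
a · b ≡ 12·x^2 - 72·x + 33 (mod f(x))

First multiply in Q[x] without reducing: a · b = -4·x^4 + 8·x^3 + 8·x^2 - 12·x - 3. Now divide by f(x) = x^3 + x^2 + 4·x - 3, eliminating the leading term at each step:
  leading term -4·x^4: subtract (-4·x)·f(x) = -4·x^4 - 4·x^3 - 16·x^2 + 12·x, leaving 12·x^3 + 24·x^2 - 24·x - 3
  leading term 12·x^3: subtract (12)·f(x) = 12·x^3 + 12·x^2 + 48·x - 36, leaving 12·x^2 - 72·x + 33
The degree is now < 3, so this is the remainder. Hence a · b ≡ 12·x^2 - 72·x + 33 in Q[x]/(f).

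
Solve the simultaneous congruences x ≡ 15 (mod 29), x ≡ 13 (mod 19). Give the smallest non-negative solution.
x ≡ 450 (mod 551); the representative in [0, 551) is 450

The moduli 29, 19 are pairwise coprime, so by the CRT there is a unique solution mod 29·19 = 551.
Solve by successive substitution. Start with x ≡ 15 (mod 29).
  Combine with x ≡ 13 (mod 19): write x = 15 + 29·t and require 15 + 29·t ≡ 13 (mod 19), i.e. 29·t ≡ 13 − 15 ≡ 17 (mod 19). Since 29^(−1) ≡ 2 (mod 19) (29 ≡ 10 (mod 19)), t ≡ 2·17 ≡ 15 (mod 19). So x ≡ 15 + 29·15 = 450 (mod 551).
Unique solution in [0, 551): x = 450.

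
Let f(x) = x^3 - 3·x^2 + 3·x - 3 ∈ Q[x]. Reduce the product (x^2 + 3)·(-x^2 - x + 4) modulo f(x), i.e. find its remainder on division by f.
a · b ≡ -8·x^2 + 6·x (mod f(x))

First multiply in Q[x] without reducing: a · b = -x^4 - x^3 + x^2 - 3·x + 12. Now divide by f(x) = x^3 - 3·x^2 + 3·x - 3, eliminating the leading term at each step:
  leading term -x^4: subtract (-x)·f(x) = -x^4 + 3·x^3 - 3·x^2 + 3·x, leaving -4·x^3 + 4·x^2 - 6·x + 12
  leading term -4·x^3: subtract (-4)·f(x) = -4·x^3 + 12·x^2 - 12·x + 12, leaving -8·x^2 + 6·x
The degree is now < 3, so this is the remainder. Hence a · b ≡ -8·x^2 + 6·x in Q[x]/(f).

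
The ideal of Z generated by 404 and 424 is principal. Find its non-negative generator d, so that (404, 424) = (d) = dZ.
(404, 424) = (4); d = 4

In the PID Z, (a, b) is generated by gcd(a, b). Compute gcd(424, 404) with the extended Euclidean algorithm, tracking rows (r, s, t) with s·424 + t·404 = r:
  row A: (424, 1, 0)   [1·424 + 0·404 = 424]
  row B: (404, 0, 1)   [0·424 + 1·404 = 404]
  424 = 1·404 + 20   → row C = row A − 1·row B = (20, 1, −1)   [check: 1·424 − 1·404 = 20]
  404 = 20·20 + 4   → row D = row B − 20·row C = (4, −20, 21)   [check: −20·424 + 21·404 = 4]
  20 = 5·4 + 0   → remainder 0, stop. gcd = 4 (last nonzero row D).
So gcd(404, 424) = 4, with Bézout identity −20·424 + 21·404 = 4. Containment (⊇): the Bézout identity exhibits 4 as an element of (404, 424), giving (4) ⊆ (404, 424). Containment (⊆): since 4 | 404 and 4 | 424 (404 = 4·101, 424 = 4·106), every Z-linear combination of 404 and 424 is divisible by 4, so (404, 424) ⊆ (4). Therefore (404, 424) = (4), d = 4.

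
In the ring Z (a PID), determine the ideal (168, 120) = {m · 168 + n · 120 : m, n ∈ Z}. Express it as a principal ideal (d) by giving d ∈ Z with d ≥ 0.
In the PID Z, (a, b) is generated by gcd(a, b). Compute gcd(168, 120) with the extended Euclidean algorithm, tracking rows (r, s, t) with s·168 + t·120 = r:
  row A: (168, 1, 0)   [1·168 + 0·120 = 168]
  row B: (120, 0, 1)   [0·168 + 1·120 = 120]
  168 = 1·120 + 48   → row C = row A − 1·row B = (48, 1, −1)   [check: 1·168 − 1·120 = 48]
  120 = 2·48 + 24   → row D = row B − 2·row C = (24, −2, 3)   [check: −2·168 + 3·120 = 24]
  48 = 2·24 + 0   → remainder 0, stop. gcd = 24 (last nonzero row D).
So gcd(168, 120) = 24, with Bézout identity −2·168 + 3·120 = 24. Containment (⊇): the Bézout identity exhibits 24 as an element of (168, 120), giving (24) ⊆ (168, 120). Containment (⊆): since 24 | 168 and 24 | 120 (168 = 24·7, 120 = 24·5), every Z-linear combination of 168 and 120 is divisible by 24, so (168, 120) ⊆ (24). Therefore (168, 120) = (24), d = 24.

Final answer: (168, 120) = (24); d = 24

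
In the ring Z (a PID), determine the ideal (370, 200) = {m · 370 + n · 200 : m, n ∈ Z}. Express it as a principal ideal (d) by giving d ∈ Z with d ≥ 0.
(370, 200) = (10); d = 10

In the PID Z, (a, b) is generated by gcd(a, b). Compute gcd(370, 200) with the extended Euclidean algorithm, tracking rows (r, s, t) with s·370 + t·200 = r:
  row A: (370, 1, 0)   [1·370 + 0·200 = 370]
  row B: (200, 0, 1)   [0·370 + 1·200 = 200]
  370 = 1·200 + 170   → row C = row A − 1·row B = (170, 1, −1)   [check: 1·370 − 1·200 = 170]
  200 = 1·170 + 30   → row D = row B − 1·row C = (30, −1, 2)   [check: −1·370 + 2·200 = 30]
  170 = 5·30 + 20   → row E = row C − 5·row D = (20, 6, −11)   [check: 6·370 − 11·200 = 20]
  30 = 1·20 + 10   → row F = row D − 1·row E = (10, −7, 13)   [check: −7·370 + 13·200 = 10]
  20 = 2·10 + 0   → remainder 0, stop. gcd = 10 (last nonzero row F).
So gcd(370, 200) = 10, with Bézout identity −7·370 + 13·200 = 10. Containment (⊇): the Bézout identity exhibits 10 as an element of (370, 200), giving (10) ⊆ (370, 200). Containment (⊆): since 10 | 370 and 10 | 200 (370 = 10·37, 200 = 10·20), every Z-linear combination of 370 and 200 is divisible by 10, so (370, 200) ⊆ (10). Therefore (370, 200) = (10), d = 10.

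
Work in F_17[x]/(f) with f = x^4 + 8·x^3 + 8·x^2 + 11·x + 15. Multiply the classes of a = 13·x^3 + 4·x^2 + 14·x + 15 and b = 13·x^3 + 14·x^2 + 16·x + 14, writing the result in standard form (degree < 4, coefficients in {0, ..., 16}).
a · b ≡ 11·x^3 + 9·x^2 + x (mod f(x))

Multiply as integer polynomials: a · b = 169·x^6 + 234·x^5 + 446·x^4 + 637·x^3 + 490·x^2 + 436·x + 210. Reducing coefficients mod 17: a · b ≡ 16·x^6 + 13·x^5 + 4·x^4 + 8·x^3 + 14·x^2 + 11·x + 6. Now divide by f(x) = x^4 + 8·x^3 + 8·x^2 + 11·x + 15 in F_17[x], eliminating the leading term at each step:
  leading term 16·x^6: subtract (16·x^2)·f(x) = 16·x^6 + 9·x^5 + 9·x^4 + 6·x^3 + 2·x^2, leaving 4·x^5 + 12·x^4 + 2·x^3 + 12·x^2 + 11·x + 6 (coefficients mod 17)
  leading term 4·x^5: subtract (4·x)·f(x) = 4·x^5 + 15·x^4 + 15·x^3 + 10·x^2 + 9·x, leaving 14·x^4 + 4·x^3 + 2·x^2 + 2·x + 6 (coefficients mod 17)
  leading term 14·x^4: subtract (14)·f(x) = 14·x^4 + 10·x^3 + 10·x^2 + x + 6, leaving 11·x^3 + 9·x^2 + x (coefficients mod 17)
The degree is now < 4, so this is the remainder. Hence a · b ≡ 11·x^3 + 9·x^2 + x in F_17[x]/(f).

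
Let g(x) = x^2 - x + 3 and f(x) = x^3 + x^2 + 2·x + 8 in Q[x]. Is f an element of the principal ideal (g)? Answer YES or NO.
In Q[x] the ideal (g) consists of all multiples of g, so f ∈ (g) iff g | f, i.e. iff the remainder of f on division by g is 0. Divide f by g (g is monic, so eliminate the leading term of the running remainder at each step):
  leading term x^3: subtract (x)·g(x) = x^3 - x^2 + 3·x, leaving 2·x^2 - x + 8
  leading term 2·x^2: subtract (2)·g(x) = 2·x^2 - 2·x + 6, leaving x + 2
The remainder r(x) = x + 2 ≠ 0 (and deg r < deg g), so g ∤ f, i.e. f ∉ (g).

Final answer: NO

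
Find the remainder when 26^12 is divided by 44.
Use repeated squaring. Binary(12) = 1100. Walk through the bits of the exponent 12 left-to-right: at each bit after the leading one, square the running value, then multiply by 26 if the bit is 1 (always reducing mod 44):
  bit 1 = 1 (leading): start with 26.
  bit 2 = 1: square 26^2 = 676 ≡ 16; bit is 1, so multiply 16·26 = 416 ≡ 20 (mod 44).
  bit 3 = 0: square 20^2 = 400 ≡ 4 (mod 44).
  bit 4 = 0: square 4^2 = 16 (mod 44).
Final value: 26^12 ≡ 16 (mod 44).

Final answer: 16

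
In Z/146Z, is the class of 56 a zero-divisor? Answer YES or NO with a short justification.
YES

gcd(56, 146) = 2 > 1, so 56 is not a unit in Z/146Z. In Z/nZ every nonzero non-unit is a zero-divisor: explicitly, take b = 146/gcd = 73 ≠ 0 (mod 146); then 56·73 = 4088 = 28·146, i.e. 56·73 ≡ 0 (mod 146). So 56 is a zero-divisor.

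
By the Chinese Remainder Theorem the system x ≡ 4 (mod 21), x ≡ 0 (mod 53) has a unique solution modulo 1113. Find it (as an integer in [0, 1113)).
x ≡ 424 (mod 1113); the representative in [0, 1113) is 424

The moduli 21, 53 are pairwise coprime, so by the CRT there is a unique solution mod 21·53 = 1113.
Solve by successive substitution. Start with x ≡ 4 (mod 21).
  Combine with x ≡ 0 (mod 53): write x = 4 + 21·t and require 4 + 21·t ≡ 0 (mod 53), i.e. 21·t ≡ 0 − 4 ≡ 49 (mod 53). Since 21^(−1) ≡ 48 (mod 53), t ≡ 48·49 ≡ 20 (mod 53). So x ≡ 4 + 21·20 = 424 (mod 1113).
Unique solution in [0, 1113): x = 424.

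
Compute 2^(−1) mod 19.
Apply the extended Euclidean algorithm to (19, 2), tracking rows (r, s, t) with s·19 + t·2 = r. Each division r_prev = q·r_cur + r_new produces the new row as (previous row) − q·(current row):
  row A: (19, 1, 0)   [1·19 + 0·2 = 19]
  row B: (2, 0, 1)   [0·19 + 1·2 = 2]
  19 = 9·2 + 1   → row C = row A − 9·row B = (1, 1, −9)   [check: 1·19 − 9·2 = 1]
  2 = 2·1 + 0   → remainder 0, stop. gcd = 1 (last nonzero row C).
The gcd is 1, so 2 is invertible mod 19. The last nonzero row gives 1·19 − 9·2 = 1, so t = −9. So 2^(−1) ≡ −9 ≡ 10 (mod 19). Verify: 2 · 10 = 20 ≡ 1 (mod 19). ✓

Final answer: 2^(−1) ≡ 10 (mod 19)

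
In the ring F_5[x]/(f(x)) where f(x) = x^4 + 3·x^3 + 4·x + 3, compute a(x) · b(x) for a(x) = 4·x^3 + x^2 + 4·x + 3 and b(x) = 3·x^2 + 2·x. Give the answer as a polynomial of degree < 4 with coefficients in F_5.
Multiply as integer polynomials: a · b = 12·x^5 + 11·x^4 + 14·x^3 + 17·x^2 + 6·x. Reducing coefficients mod 5: a · b ≡ 2·x^5 + x^4 + 4·x^3 + 2·x^2 + x. Now divide by f(x) = x^4 + 3·x^3 + 4·x + 3 in F_5[x], eliminating the leading term at each step:
  leading term 2·x^5: subtract (2·x)·f(x) = 2·x^5 + x^4 + 3·x^2 + x, leaving 4·x^3 + 4·x^2 (coefficients mod 5)
The degree is now < 4, so this is the remainder. Hence a · b ≡ 4·x^3 + 4·x^2 in F_5[x]/(f).

Final answer: a · b ≡ 4·x^3 + 4·x^2 (mod f(x))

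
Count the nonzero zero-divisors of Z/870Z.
In Z/870Z each nonzero element is either a unit (gcd with 870 is 1) or a zero-divisor (gcd > 1). The number of units is φ(870): factorise 870 = 2 · 3 · 5 · 29, so φ(870) = (2 − 1) · (3 − 1) · (5 − 1) · (29 − 1) = 1 · 2 · 4 · 28 = 224. The nonzero elements number 870 − 1 = 869. Hence the nonzero zero-divisors number 869 − 224 = 645.

Final answer: Z/870Z has 645 nonzero zero-divisors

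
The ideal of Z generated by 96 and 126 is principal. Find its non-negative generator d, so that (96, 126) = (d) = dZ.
(96, 126) = (6); d = 6

In the PID Z, (a, b) is generated by gcd(a, b). Compute gcd(126, 96) with the extended Euclidean algorithm, tracking rows (r, s, t) with s·126 + t·96 = r:
  row A: (126, 1, 0)   [1·126 + 0·96 = 126]
  row B: (96, 0, 1)   [0·126 + 1·96 = 96]
  126 = 1·96 + 30   → row C = row A − 1·row B = (30, 1, −1)   [check: 1·126 − 1·96 = 30]
  96 = 3·30 + 6   → row D = row B − 3·row C = (6, −3, 4)   [check: −3·126 + 4·96 = 6]
  30 = 5·6 + 0   → remainder 0, stop. gcd = 6 (last nonzero row D).
So gcd(96, 126) = 6, with Bézout identity −3·126 + 4·96 = 6. Containment (⊇): the Bézout identity exhibits 6 as an element of (96, 126), giving (6) ⊆ (96, 126). Containment (⊆): since 6 | 96 and 6 | 126 (96 = 6·16, 126 = 6·21), every Z-linear combination of 96 and 126 is divisible by 6, so (96, 126) ⊆ (6). Therefore (96, 126) = (6), d = 6.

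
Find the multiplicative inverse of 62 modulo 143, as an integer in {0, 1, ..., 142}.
62^(−1) ≡ 30 (mod 143)

Apply the extended Euclidean algorithm to (143, 62), tracking rows (r, s, t) with s·143 + t·62 = r. Each division r_prev = q·r_cur + r_new produces the new row as (previous row) − q·(current row):
  row A: (143, 1, 0)   [1·143 + 0·62 = 143]
  row B: (62, 0, 1)   [0·143 + 1·62 = 62]
  143 = 2·62 + 19   → row C = row A − 2·row B = (19, 1, −2)   [check: 1·143 − 2·62 = 19]
  62 = 3·19 + 5   → row D = row B − 3·row C = (5, −3, 7)   [check: −3·143 + 7·62 = 5]
  19 = 3·5 + 4   → row E = row C − 3·row D = (4, 10, −23)   [check: 10·143 − 23·62 = 4]
  5 = 1·4 + 1   → row F = row D − 1·row E = (1, −13, 30)   [check: −13·143 + 30·62 = 1]
  4 = 4·1 + 0   → remainder 0, stop. gcd = 1 (last nonzero row F).
The gcd is 1, so 62 is invertible mod 143. The last nonzero row gives −13·143 + 30·62 = 1, so t = 30. So 62^(−1) ≡ 30 (mod 143). Verify: 62 · 30 = 1860 ≡ 1 (mod 143). ✓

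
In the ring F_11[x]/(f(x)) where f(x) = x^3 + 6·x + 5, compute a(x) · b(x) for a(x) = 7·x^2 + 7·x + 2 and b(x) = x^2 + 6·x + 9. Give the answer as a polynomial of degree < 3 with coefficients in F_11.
Multiply as integer polynomials: a · b = 7·x^4 + 49·x^3 + 107·x^2 + 75·x + 18. Reducing coefficients mod 11: a · b ≡ 7·x^4 + 5·x^3 + 8·x^2 + 9·x + 7. Now divide by f(x) = x^3 + 6·x + 5 in F_11[x], eliminating the leading term at each step:
  leading term 7·x^4: subtract (7·x)·f(x) = 7·x^4 + 9·x^2 + 2·x, leaving 5·x^3 + 10·x^2 + 7·x + 7 (coefficients mod 11)
  leading term 5·x^3: subtract (5)·f(x) = 5·x^3 + 8·x + 3, leaving 10·x^2 + 10·x + 4 (coefficients mod 11)
The degree is now < 3, so this is the remainder. Hence a · b ≡ 10·x^2 + 10·x + 4 in F_11[x]/(f).

Final answer: a · b ≡ 10·x^2 + 10·x + 4 (mod f(x))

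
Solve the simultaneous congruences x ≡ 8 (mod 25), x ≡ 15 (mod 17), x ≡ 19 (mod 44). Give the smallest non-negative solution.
x ≡ 6883 (mod 18700); the representative in [0, 18700) is 6883

The moduli 25, 17, 44 are pairwise coprime, so by the CRT there is a unique solution mod 25·17·44 = 18700.
Solve by successive substitution. Start with x ≡ 8 (mod 25).
  Combine with x ≡ 15 (mod 17): write x = 8 + 25·t and require 8 + 25·t ≡ 15 (mod 17), i.e. 25·t ≡ 15 − 8 ≡ 7 (mod 17). Since 25^(−1) ≡ 15 (mod 17) (25 ≡ 8 (mod 17)), t ≡ 15·7 ≡ 3 (mod 17). So x ≡ 8 + 25·3 = 83 (mod 425).
  Combine with x ≡ 19 (mod 44): write x = 83 + 425·t and require 83 + 425·t ≡ 19 (mod 44), i.e. 425·t ≡ 19 − 83 ≡ 24 (mod 44). Since 425^(−1) ≡ 41 (mod 44) (425 ≡ 29 (mod 44)), t ≡ 41·24 ≡ 16 (mod 44). So x ≡ 83 + 425·16 = 6883 (mod 18700).
Unique solution in [0, 18700): x = 6883.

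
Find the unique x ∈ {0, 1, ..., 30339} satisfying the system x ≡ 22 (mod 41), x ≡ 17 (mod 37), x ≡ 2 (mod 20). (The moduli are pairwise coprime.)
x ≡ 24622 (mod 30340); the representative in [0, 30340) is 24622

The moduli 41, 37, 20 are pairwise coprime, so by the CRT there is a unique solution mod 41·37·20 = 30340.
Solve by successive substitution. Start with x ≡ 22 (mod 41).
  Combine with x ≡ 17 (mod 37): write x = 22 + 41·t and require 22 + 41·t ≡ 17 (mod 37), i.e. 41·t ≡ 17 − 22 ≡ 32 (mod 37). Since 41^(−1) ≡ 28 (mod 37) (41 ≡ 4 (mod 37)), t ≡ 28·32 ≡ 8 (mod 37). So x ≡ 22 + 41·8 = 350 (mod 1517).
  Combine with x ≡ 2 (mod 20): write x = 350 + 1517·t and require 350 + 1517·t ≡ 2 (mod 20), i.e. 1517·t ≡ 2 − 350 ≡ 12 (mod 20). Since 1517^(−1) ≡ 13 (mod 20) (1517 ≡ 17 (mod 20)), t ≡ 13·12 ≡ 16 (mod 20). So x ≡ 350 + 1517·16 = 24622 (mod 30340).
Unique solution in [0, 30340): x = 24622.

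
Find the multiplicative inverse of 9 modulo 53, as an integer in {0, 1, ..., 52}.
Apply the extended Euclidean algorithm to (53, 9), tracking rows (r, s, t) with s·53 + t·9 = r. Each division r_prev = q·r_cur + r_new produces the new row as (previous row) − q·(current row):
  row A: (53, 1, 0)   [1·53 + 0·9 = 53]
  row B: (9, 0, 1)   [0·53 + 1·9 = 9]
  53 = 5·9 + 8   → row C = row A − 5·row B = (8, 1, −5)   [check: 1·53 − 5·9 = 8]
  9 = 1·8 + 1   → row D = row B − 1·row C = (1, −1, 6)   [check: −1·53 + 6·9 = 1]
  8 = 8·1 + 0   → remainder 0, stop. gcd = 1 (last nonzero row D).
The gcd is 1, so 9 is invertible mod 53. The last nonzero row gives −1·53 + 6·9 = 1, so t = 6. So 9^(−1) ≡ 6 (mod 53). Verify: 9 · 6 = 54 ≡ 1 (mod 53). ✓

Final answer: 9^(−1) ≡ 6 (mod 53)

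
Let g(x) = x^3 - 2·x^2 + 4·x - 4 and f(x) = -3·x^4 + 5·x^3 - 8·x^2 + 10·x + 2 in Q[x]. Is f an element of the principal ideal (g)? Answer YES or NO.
In Q[x] the ideal (g) consists of all multiples of g, so f ∈ (g) iff g | f, i.e. iff the remainder of f on division by g is 0. Divide f by g (g is monic, so eliminate the leading term of the running remainder at each step):
  leading term -3·x^4: subtract (-3·x)·g(x) = -3·x^4 + 6·x^3 - 12·x^2 + 12·x, leaving -x^3 + 4·x^2 - 2·x + 2
  leading term -x^3: subtract (-1)·g(x) = -x^3 + 2·x^2 - 4·x + 4, leaving 2·x^2 + 2·x - 2
The remainder r(x) = 2·x^2 + 2·x - 2 ≠ 0 (and deg r < deg g), so g ∤ f, i.e. f ∉ (g).

Final answer: NO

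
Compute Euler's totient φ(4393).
φ is multiplicative, with φ(p^e) = p^e − p^(e−1). Factorise 4393 = 23 · 191. Then
  φ(4393) = (23 − 1) · (191 − 1) = 22 · 190 = 4180.

Final answer: φ(4393) = 4180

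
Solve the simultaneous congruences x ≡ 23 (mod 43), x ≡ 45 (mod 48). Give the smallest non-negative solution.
The moduli 43, 48 are pairwise coprime, so by the CRT there is a unique solution mod 43·48 = 2064.
Solve by successive substitution. Start with x ≡ 23 (mod 43).
  Combine with x ≡ 45 (mod 48): write x = 23 + 43·t and require 23 + 43·t ≡ 45 (mod 48), i.e. 43·t ≡ 45 − 23 ≡ 22 (mod 48). Since 43^(−1) ≡ 19 (mod 48), t ≡ 19·22 ≡ 34 (mod 48). So x ≡ 23 + 43·34 = 1485 (mod 2064).
Unique solution in [0, 2064): x = 1485.

Final answer: x ≡ 1485 (mod 2064); the representative in [0, 2064) is 1485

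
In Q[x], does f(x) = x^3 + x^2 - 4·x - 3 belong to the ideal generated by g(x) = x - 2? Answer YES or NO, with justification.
NO

In Q[x] the ideal (g) consists of all multiples of g, so f ∈ (g) iff g | f, i.e. iff the remainder of f on division by g is 0. Divide f by g (g is monic, so eliminate the leading term of the running remainder at each step):
  leading term x^3: subtract (x^2)·g(x) = x^3 - 2·x^2, leaving 3·x^2 - 4·x - 3
  leading term 3·x^2: subtract (3·x)·g(x) = 3·x^2 - 6·x, leaving 2·x - 3
  leading term 2·x: subtract (2)·g(x) = 2·x - 4, leaving 1
The remainder r(x) = 1 ≠ 0 (and deg r < deg g), so g ∤ f, i.e. f ∉ (g).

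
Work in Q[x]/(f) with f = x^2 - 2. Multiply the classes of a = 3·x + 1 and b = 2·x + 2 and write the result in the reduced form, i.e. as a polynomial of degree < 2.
First multiply in Q[x] without reducing: a · b = 6·x^2 + 8·x + 2. Now divide by f(x) = x^2 - 2, eliminating the leading term at each step:
  leading term 6·x^2: subtract (6)·f(x) = 6·x^2 - 12, leaving 8·x + 14
The degree is now < 2, so this is the remainder. Hence a · b ≡ 8·x + 14 in Q[x]/(f).

Final answer: a · b ≡ 8·x + 14 (mod f(x))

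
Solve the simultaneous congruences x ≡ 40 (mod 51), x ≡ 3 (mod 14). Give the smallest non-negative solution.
x ≡ 703 (mod 714); the representative in [0, 714) is 703

The moduli 51, 14 are pairwise coprime, so by the CRT there is a unique solution mod 51·14 = 714.
Solve by successive substitution. Start with x ≡ 40 (mod 51).
  Combine with x ≡ 3 (mod 14): write x = 40 + 51·t and require 40 + 51·t ≡ 3 (mod 14), i.e. 51·t ≡ 3 − 40 ≡ 5 (mod 14). Since 51^(−1) ≡ 11 (mod 14) (51 ≡ 9 (mod 14)), t ≡ 11·5 ≡ 13 (mod 14). So x ≡ 40 + 51·13 = 703 (mod 714).
Unique solution in [0, 714): x = 703.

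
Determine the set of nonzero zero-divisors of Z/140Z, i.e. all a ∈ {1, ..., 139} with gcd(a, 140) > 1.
nonzero zero-divisors of Z/140Z = {2, 4, 5, 6, 7, 8, 10, 12, 14, 15, 16, 18, 20, 21, 22, 24, 25, 26, 28, 30, 32, 34, 35, 36, 38, 40, 42, 44, 45, 46, 48, 49, 50, 52, 54, 55, 56, 58, 60, 62, 63, 64, 65, 66, 68, 70, 72, 74, 75, 76, 77, 78, 80, 82, 84, 85, 86, 88, 90, 91, 92, 94, 95, 96, 98, 100, 102, 104, 105, 106, 108, 110, 112, 114, 115, 116, 118, 119, 120, 122, 124, 125, 126, 128, 130, 132, 133, 134, 135, 136, 138}

An element a ∈ Z/140Z (with a ≠ 0) is a zero-divisor iff gcd(a, 140) > 1 (because a is a unit precisely when gcd(a, n) = 1, and in Z/nZ every nonzero, non-unit element is a zero-divisor). Scan a = 1, ..., 139 and keep those with gcd(a, 140) > 1:
  gcd(2, 140) = 2, gcd(4, 140) = 4, gcd(5, 140) = 5, gcd(6, 140) = 2, gcd(7, 140) = 7, gcd(8, 140) = 4, gcd(10, 140) = 10, gcd(12, 140) = 4, gcd(14, 140) = 14, gcd(15, 140) = 5, gcd(16, 140) = 4, gcd(18, 140) = 2, gcd(20, 140) = 20, gcd(21, 140) = 7, gcd(22, 140) = 2, gcd(24, 140) = 4, gcd(25, 140) = 5, gcd(26, 140) = 2, gcd(28, 140) = 28, gcd(30, 140) = 10, gcd(32, 140) = 4, gcd(34, 140) = 2, gcd(35, 140) = 35, gcd(36, 140) = 4, gcd(38, 140) = 2, gcd(40, 140) = 20, gcd(42, 140) = 14, gcd(44, 140) = 4, gcd(45, 140) = 5, gcd(46, 140) = 2, gcd(48, 140) = 4, gcd(49, 140) = 7, gcd(50, 140) = 10, gcd(52, 140) = 4, gcd(54, 140) = 2, gcd(55, 140) = 5, gcd(56, 140) = 28, gcd(58, 140) = 2, gcd(60, 140) = 20, gcd(62, 140) = 2, gcd(63, 140) = 7, gcd(64, 140) = 4, gcd(65, 140) = 5, gcd(66, 140) = 2, gcd(68, 140) = 4, gcd(70, 140) = 70, gcd(72, 140) = 4, gcd(74, 140) = 2, gcd(75, 140) = 5, gcd(76, 140) = 4, gcd(77, 140) = 7, gcd(78, 140) = 2, gcd(80, 140) = 20, gcd(82, 140) = 2, gcd(84, 140) = 28, gcd(85, 140) = 5, gcd(86, 140) = 2, gcd(88, 140) = 4, gcd(90, 140) = 10, gcd(91, 140) = 7, gcd(92, 140) = 4, gcd(94, 140) = 2, gcd(95, 140) = 5, gcd(96, 140) = 4, gcd(98, 140) = 14, gcd(100, 140) = 20, gcd(102, 140) = 2, gcd(104, 140) = 4, gcd(105, 140) = 35, gcd(106, 140) = 2, gcd(108, 140) = 4, gcd(110, 140) = 10, gcd(112, 140) = 28, gcd(114, 140) = 2, gcd(115, 140) = 5, gcd(116, 140) = 4, gcd(118, 140) = 2, gcd(119, 140) = 7, gcd(120, 140) = 20, gcd(122, 140) = 2, gcd(124, 140) = 4, gcd(125, 140) = 5, gcd(126, 140) = 14, gcd(128, 140) = 4, gcd(130, 140) = 10, gcd(132, 140) = 4, gcd(133, 140) = 7, gcd(134, 140) = 2, gcd(135, 140) = 5, gcd(136, 140) = 4, gcd(138, 140) = 2.
All other a ∈ {1, ..., 139} have gcd(a, 140) = 1 and are units. So the nonzero zero-divisors are exactly the 91 values of a appearing in this scan.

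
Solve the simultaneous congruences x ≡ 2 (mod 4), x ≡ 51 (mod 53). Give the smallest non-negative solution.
x ≡ 210 (mod 212); the representative in [0, 212) is 210

The moduli 4, 53 are pairwise coprime, so by the CRT there is a unique solution mod 4·53 = 212.
Solve by successive substitution. Start with x ≡ 2 (mod 4).
  Combine with x ≡ 51 (mod 53): write x = 2 + 4·t and require 2 + 4·t ≡ 51 (mod 53), i.e. 4·t ≡ 51 − 2 ≡ 49 (mod 53). Since 4^(−1) ≡ 40 (mod 53), t ≡ 40·49 ≡ 52 (mod 53). So x ≡ 2 + 4·52 = 210 (mod 212).
Unique solution in [0, 212): x = 210.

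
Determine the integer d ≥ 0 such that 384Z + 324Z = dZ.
In the PID Z, (a, b) is generated by gcd(a, b). Compute gcd(384, 324) with the extended Euclidean algorithm, tracking rows (r, s, t) with s·384 + t·324 = r:
  row A: (384, 1, 0)   [1·384 + 0·324 = 384]
  row B: (324, 0, 1)   [0·384 + 1·324 = 324]
  384 = 1·324 + 60   → row C = row A − 1·row B = (60, 1, −1)   [check: 1·384 − 1·324 = 60]
  324 = 5·60 + 24   → row D = row B − 5·row C = (24, −5, 6)   [check: −5·384 + 6·324 = 24]
  60 = 2·24 + 12   → row E = row C − 2·row D = (12, 11, −13)   [check: 11·384 − 13·324 = 12]
  24 = 2·12 + 0   → remainder 0, stop. gcd = 12 (last nonzero row E).
So gcd(384, 324) = 12, with Bézout identity 11·384 − 13·324 = 12. Containment (⊇): the Bézout identity exhibits 12 as an element of (384, 324), giving (12) ⊆ (384, 324). Containment (⊆): since 12 | 384 and 12 | 324 (384 = 12·32, 324 = 12·27), every Z-linear combination of 384 and 324 is divisible by 12, so (384, 324) ⊆ (12). Therefore (384, 324) = (12), d = 12.

Final answer: (384, 324) = (12); d = 12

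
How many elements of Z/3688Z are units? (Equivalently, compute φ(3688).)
Z/3688Z has φ(3688) = 1840 units

An element a ∈ Z/3688Z is a unit iff gcd(a, 3688) = 1, so the number of units is φ(3688). φ is multiplicative, with φ(p^e) = p^e − p^(e−1). Factorise 3688 = 2^3 · 461. Then
  φ(3688) = (2^3 − 2^2) · (461 − 1) = 4 · 460 = 1840.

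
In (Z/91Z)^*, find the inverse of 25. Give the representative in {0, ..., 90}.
Apply the extended Euclidean algorithm to (91, 25), tracking rows (r, s, t) with s·91 + t·25 = r. Each division r_prev = q·r_cur + r_new produces the new row as (previous row) − q·(current row):
  row A: (91, 1, 0)   [1·91 + 0·25 = 91]
  row B: (25, 0, 1)   [0·91 + 1·25 = 25]
  91 = 3·25 + 16   → row C = row A − 3·row B = (16, 1, −3)   [check: 1·91 − 3·25 = 16]
  25 = 1·16 + 9   → row D = row B − 1·row C = (9, −1, 4)   [check: −1·91 + 4·25 = 9]
  16 = 1·9 + 7   → row E = row C − 1·row D = (7, 2, −7)   [check: 2·91 − 7·25 = 7]
  9 = 1·7 + 2   → row F = row D − 1·row E = (2, −3, 11)   [check: −3·91 + 11·25 = 2]
  7 = 3·2 + 1   → row G = row E − 3·row F = (1, 11, −40)   [check: 11·91 − 40·25 = 1]
  2 = 2·1 + 0   → remainder 0, stop. gcd = 1 (last nonzero row G).
The gcd is 1, so 25 is invertible mod 91. The last nonzero row gives 11·91 − 40·25 = 1, so t = −40. So 25^(−1) ≡ −40 ≡ 51 (mod 91). Verify: 25 · 51 = 1275 ≡ 1 (mod 91). ✓

Final answer: 25^(−1) ≡ 51 (mod 91)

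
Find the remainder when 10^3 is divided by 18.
Use repeated squaring. Binary(3) = 11. Walk through the bits of the exponent 3 left-to-right: at each bit after the leading one, square the running value, then multiply by 10 if the bit is 1 (always reducing mod 18):
  bit 1 = 1 (leading): start with 10.
  bit 2 = 1: square 10^2 = 100 ≡ 10; bit is 1, so multiply 10·10 = 100 ≡ 10 (mod 18).
Final value: 10^3 ≡ 10 (mod 18).

Final answer: 10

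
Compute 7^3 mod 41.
15

Use repeated squaring. Binary(3) = 11. Walk through the bits of the exponent 3 left-to-right: at each bit after the leading one, square the running value, then multiply by 7 if the bit is 1 (always reducing mod 41):
  bit 1 = 1 (leading): start with 7.
  bit 2 = 1: square 7^2 = 49 ≡ 8; bit is 1, so multiply 8·7 = 56 ≡ 15 (mod 41).
Final value: 7^3 ≡ 15 (mod 41).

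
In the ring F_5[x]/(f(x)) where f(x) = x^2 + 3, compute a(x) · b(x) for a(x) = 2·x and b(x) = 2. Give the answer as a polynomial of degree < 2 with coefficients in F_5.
Multiply as integer polynomials: a · b = 4·x. Reducing coefficients mod 5: a · b ≡ 4·x. This already has degree < 2, so no reduction by f is needed. Hence a · b ≡ 4·x in F_5[x]/(f).

Final answer: a · b ≡ 4·x (mod f(x))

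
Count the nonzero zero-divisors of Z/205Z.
Z/205Z has 44 nonzero zero-divisors

In Z/205Z each nonzero element is either a unit (gcd with 205 is 1) or a zero-divisor (gcd > 1). The number of units is φ(205): factorise 205 = 5 · 41, so φ(205) = (5 − 1) · (41 − 1) = 4 · 40 = 160. The nonzero elements number 205 − 1 = 204. Hence the nonzero zero-divisors number 204 − 160 = 44.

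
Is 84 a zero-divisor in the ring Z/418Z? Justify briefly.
gcd(84, 418) = 2 > 1, so 84 is not a unit in Z/418Z. In Z/nZ every nonzero non-unit is a zero-divisor: explicitly, take b = 418/gcd = 209 ≠ 0 (mod 418); then 84·209 = 17556 = 42·418, i.e. 84·209 ≡ 0 (mod 418). So 84 is a zero-divisor.

Final answer: YES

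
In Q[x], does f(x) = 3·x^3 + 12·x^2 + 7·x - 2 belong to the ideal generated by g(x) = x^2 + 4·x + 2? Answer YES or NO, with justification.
In Q[x] the ideal (g) consists of all multiples of g, so f ∈ (g) iff g | f, i.e. iff the remainder of f on division by g is 0. Divide f by g (g is monic, so eliminate the leading term of the running remainder at each step):
  leading term 3·x^3: subtract (3·x)·g(x) = 3·x^3 + 12·x^2 + 6·x, leaving x - 2
The remainder r(x) = x - 2 ≠ 0 (and deg r < deg g), so g ∤ f, i.e. f ∉ (g).

Final answer: NO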